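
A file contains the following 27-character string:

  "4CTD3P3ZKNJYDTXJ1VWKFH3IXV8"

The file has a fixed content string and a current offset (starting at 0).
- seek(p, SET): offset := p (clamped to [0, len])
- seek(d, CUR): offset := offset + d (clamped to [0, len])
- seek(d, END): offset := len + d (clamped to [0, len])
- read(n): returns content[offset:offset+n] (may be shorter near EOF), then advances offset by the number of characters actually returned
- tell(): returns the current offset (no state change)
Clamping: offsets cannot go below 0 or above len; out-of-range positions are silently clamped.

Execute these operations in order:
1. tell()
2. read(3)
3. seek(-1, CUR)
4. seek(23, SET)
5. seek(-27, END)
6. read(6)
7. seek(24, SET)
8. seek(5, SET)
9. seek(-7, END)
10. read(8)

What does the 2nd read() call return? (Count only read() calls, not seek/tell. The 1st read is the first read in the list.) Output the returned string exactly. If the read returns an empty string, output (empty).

After 1 (tell()): offset=0
After 2 (read(3)): returned '4CT', offset=3
After 3 (seek(-1, CUR)): offset=2
After 4 (seek(23, SET)): offset=23
After 5 (seek(-27, END)): offset=0
After 6 (read(6)): returned '4CTD3P', offset=6
After 7 (seek(24, SET)): offset=24
After 8 (seek(5, SET)): offset=5
After 9 (seek(-7, END)): offset=20
After 10 (read(8)): returned 'FH3IXV8', offset=27

Answer: 4CTD3P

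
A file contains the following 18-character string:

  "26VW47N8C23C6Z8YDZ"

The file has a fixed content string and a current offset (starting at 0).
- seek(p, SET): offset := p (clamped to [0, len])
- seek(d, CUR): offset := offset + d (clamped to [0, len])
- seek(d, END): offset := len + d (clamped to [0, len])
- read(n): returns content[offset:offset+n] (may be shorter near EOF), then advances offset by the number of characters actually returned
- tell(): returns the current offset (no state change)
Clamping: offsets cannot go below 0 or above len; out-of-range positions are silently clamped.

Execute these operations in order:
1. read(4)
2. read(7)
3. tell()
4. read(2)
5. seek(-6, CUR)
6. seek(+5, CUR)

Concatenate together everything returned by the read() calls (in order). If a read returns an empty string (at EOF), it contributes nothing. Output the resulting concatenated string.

After 1 (read(4)): returned '26VW', offset=4
After 2 (read(7)): returned '47N8C23', offset=11
After 3 (tell()): offset=11
After 4 (read(2)): returned 'C6', offset=13
After 5 (seek(-6, CUR)): offset=7
After 6 (seek(+5, CUR)): offset=12

Answer: 26VW47N8C23C6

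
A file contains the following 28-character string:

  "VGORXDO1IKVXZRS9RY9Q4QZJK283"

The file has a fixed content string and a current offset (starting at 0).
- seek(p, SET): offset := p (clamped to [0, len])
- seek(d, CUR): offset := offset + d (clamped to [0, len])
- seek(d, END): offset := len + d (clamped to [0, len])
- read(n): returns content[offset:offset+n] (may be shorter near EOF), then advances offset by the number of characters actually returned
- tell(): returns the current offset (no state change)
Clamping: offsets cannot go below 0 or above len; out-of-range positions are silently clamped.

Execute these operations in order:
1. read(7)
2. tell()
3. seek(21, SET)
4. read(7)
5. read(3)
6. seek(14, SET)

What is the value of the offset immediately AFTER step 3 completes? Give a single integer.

After 1 (read(7)): returned 'VGORXDO', offset=7
After 2 (tell()): offset=7
After 3 (seek(21, SET)): offset=21

Answer: 21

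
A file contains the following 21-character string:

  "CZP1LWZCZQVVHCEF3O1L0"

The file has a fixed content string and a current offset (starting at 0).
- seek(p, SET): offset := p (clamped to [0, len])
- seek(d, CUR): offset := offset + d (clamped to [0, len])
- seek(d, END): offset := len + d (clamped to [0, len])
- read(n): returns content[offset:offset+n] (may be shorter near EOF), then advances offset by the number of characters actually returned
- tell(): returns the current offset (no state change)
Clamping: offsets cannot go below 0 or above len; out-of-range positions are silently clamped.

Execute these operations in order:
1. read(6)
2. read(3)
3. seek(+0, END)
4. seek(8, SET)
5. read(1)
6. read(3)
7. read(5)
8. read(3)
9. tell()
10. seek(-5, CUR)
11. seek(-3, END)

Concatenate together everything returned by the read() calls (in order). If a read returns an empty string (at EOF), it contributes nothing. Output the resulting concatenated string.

After 1 (read(6)): returned 'CZP1LW', offset=6
After 2 (read(3)): returned 'ZCZ', offset=9
After 3 (seek(+0, END)): offset=21
After 4 (seek(8, SET)): offset=8
After 5 (read(1)): returned 'Z', offset=9
After 6 (read(3)): returned 'QVV', offset=12
After 7 (read(5)): returned 'HCEF3', offset=17
After 8 (read(3)): returned 'O1L', offset=20
After 9 (tell()): offset=20
After 10 (seek(-5, CUR)): offset=15
After 11 (seek(-3, END)): offset=18

Answer: CZP1LWZCZZQVVHCEF3O1L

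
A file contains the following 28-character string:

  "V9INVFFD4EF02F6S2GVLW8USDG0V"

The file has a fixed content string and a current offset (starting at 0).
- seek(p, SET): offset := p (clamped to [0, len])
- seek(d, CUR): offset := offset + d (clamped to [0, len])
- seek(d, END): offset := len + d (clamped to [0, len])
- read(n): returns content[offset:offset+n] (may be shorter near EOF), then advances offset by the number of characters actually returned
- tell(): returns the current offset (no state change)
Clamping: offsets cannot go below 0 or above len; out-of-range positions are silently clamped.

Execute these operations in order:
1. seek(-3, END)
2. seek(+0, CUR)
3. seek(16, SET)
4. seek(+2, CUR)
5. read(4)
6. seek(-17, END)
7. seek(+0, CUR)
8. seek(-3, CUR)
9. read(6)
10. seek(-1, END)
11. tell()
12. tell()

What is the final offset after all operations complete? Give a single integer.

After 1 (seek(-3, END)): offset=25
After 2 (seek(+0, CUR)): offset=25
After 3 (seek(16, SET)): offset=16
After 4 (seek(+2, CUR)): offset=18
After 5 (read(4)): returned 'VLW8', offset=22
After 6 (seek(-17, END)): offset=11
After 7 (seek(+0, CUR)): offset=11
After 8 (seek(-3, CUR)): offset=8
After 9 (read(6)): returned '4EF02F', offset=14
After 10 (seek(-1, END)): offset=27
After 11 (tell()): offset=27
After 12 (tell()): offset=27

Answer: 27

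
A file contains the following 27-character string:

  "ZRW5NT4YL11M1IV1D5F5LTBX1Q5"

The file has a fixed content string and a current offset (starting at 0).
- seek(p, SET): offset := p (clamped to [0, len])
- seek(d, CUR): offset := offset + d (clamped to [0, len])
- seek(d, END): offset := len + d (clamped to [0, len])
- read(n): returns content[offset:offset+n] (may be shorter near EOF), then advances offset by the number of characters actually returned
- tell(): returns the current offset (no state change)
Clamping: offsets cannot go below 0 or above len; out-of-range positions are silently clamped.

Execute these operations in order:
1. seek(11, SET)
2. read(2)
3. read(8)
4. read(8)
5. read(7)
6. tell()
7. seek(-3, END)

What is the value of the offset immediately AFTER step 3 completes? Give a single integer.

Answer: 21

Derivation:
After 1 (seek(11, SET)): offset=11
After 2 (read(2)): returned 'M1', offset=13
After 3 (read(8)): returned 'IV1D5F5L', offset=21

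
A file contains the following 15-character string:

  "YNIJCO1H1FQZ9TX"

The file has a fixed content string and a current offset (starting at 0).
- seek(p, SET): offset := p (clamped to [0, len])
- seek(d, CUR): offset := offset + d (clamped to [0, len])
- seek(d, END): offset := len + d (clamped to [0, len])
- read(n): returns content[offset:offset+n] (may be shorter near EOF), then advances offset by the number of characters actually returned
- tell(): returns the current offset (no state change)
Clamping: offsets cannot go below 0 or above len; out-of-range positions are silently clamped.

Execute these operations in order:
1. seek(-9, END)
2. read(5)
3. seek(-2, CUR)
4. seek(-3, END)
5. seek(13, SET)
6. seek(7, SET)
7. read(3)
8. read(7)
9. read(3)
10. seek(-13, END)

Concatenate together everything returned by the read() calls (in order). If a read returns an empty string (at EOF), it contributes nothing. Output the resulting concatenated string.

Answer: 1H1FQH1FQZ9TX

Derivation:
After 1 (seek(-9, END)): offset=6
After 2 (read(5)): returned '1H1FQ', offset=11
After 3 (seek(-2, CUR)): offset=9
After 4 (seek(-3, END)): offset=12
After 5 (seek(13, SET)): offset=13
After 6 (seek(7, SET)): offset=7
After 7 (read(3)): returned 'H1F', offset=10
After 8 (read(7)): returned 'QZ9TX', offset=15
After 9 (read(3)): returned '', offset=15
After 10 (seek(-13, END)): offset=2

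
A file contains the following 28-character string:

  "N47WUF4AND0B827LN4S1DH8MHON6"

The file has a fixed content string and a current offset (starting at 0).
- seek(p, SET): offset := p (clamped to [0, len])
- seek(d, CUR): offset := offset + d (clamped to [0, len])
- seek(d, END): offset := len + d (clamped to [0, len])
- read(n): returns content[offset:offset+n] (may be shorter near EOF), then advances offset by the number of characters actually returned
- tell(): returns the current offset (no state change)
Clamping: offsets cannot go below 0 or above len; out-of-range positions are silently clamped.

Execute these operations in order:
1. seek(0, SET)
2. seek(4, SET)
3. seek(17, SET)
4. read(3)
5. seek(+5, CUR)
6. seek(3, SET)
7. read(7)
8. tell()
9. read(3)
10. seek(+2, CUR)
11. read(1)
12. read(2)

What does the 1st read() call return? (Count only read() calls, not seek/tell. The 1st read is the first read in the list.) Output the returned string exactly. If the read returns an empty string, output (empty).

After 1 (seek(0, SET)): offset=0
After 2 (seek(4, SET)): offset=4
After 3 (seek(17, SET)): offset=17
After 4 (read(3)): returned '4S1', offset=20
After 5 (seek(+5, CUR)): offset=25
After 6 (seek(3, SET)): offset=3
After 7 (read(7)): returned 'WUF4AND', offset=10
After 8 (tell()): offset=10
After 9 (read(3)): returned '0B8', offset=13
After 10 (seek(+2, CUR)): offset=15
After 11 (read(1)): returned 'L', offset=16
After 12 (read(2)): returned 'N4', offset=18

Answer: 4S1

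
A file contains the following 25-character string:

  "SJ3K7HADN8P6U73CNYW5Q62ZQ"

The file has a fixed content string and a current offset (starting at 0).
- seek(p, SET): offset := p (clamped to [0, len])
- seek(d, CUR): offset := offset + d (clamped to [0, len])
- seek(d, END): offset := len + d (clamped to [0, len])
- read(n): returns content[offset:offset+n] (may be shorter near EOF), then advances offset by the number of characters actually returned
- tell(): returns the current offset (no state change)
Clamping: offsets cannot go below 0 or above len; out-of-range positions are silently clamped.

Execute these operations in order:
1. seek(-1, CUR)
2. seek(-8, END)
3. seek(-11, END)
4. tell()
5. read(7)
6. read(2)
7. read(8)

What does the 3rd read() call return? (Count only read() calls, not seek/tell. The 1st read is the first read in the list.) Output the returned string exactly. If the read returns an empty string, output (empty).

After 1 (seek(-1, CUR)): offset=0
After 2 (seek(-8, END)): offset=17
After 3 (seek(-11, END)): offset=14
After 4 (tell()): offset=14
After 5 (read(7)): returned '3CNYW5Q', offset=21
After 6 (read(2)): returned '62', offset=23
After 7 (read(8)): returned 'ZQ', offset=25

Answer: ZQ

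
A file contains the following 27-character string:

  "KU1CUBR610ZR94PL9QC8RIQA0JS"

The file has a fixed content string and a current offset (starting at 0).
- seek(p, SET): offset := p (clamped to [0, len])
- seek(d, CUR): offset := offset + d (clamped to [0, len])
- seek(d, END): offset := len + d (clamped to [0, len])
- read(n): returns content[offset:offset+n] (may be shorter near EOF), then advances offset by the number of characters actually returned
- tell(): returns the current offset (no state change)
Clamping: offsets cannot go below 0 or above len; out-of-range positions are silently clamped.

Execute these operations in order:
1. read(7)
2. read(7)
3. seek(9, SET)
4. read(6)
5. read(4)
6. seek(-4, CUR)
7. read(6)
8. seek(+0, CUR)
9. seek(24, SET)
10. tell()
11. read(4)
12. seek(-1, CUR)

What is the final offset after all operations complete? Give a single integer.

After 1 (read(7)): returned 'KU1CUBR', offset=7
After 2 (read(7)): returned '610ZR94', offset=14
After 3 (seek(9, SET)): offset=9
After 4 (read(6)): returned '0ZR94P', offset=15
After 5 (read(4)): returned 'L9QC', offset=19
After 6 (seek(-4, CUR)): offset=15
After 7 (read(6)): returned 'L9QC8R', offset=21
After 8 (seek(+0, CUR)): offset=21
After 9 (seek(24, SET)): offset=24
After 10 (tell()): offset=24
After 11 (read(4)): returned '0JS', offset=27
After 12 (seek(-1, CUR)): offset=26

Answer: 26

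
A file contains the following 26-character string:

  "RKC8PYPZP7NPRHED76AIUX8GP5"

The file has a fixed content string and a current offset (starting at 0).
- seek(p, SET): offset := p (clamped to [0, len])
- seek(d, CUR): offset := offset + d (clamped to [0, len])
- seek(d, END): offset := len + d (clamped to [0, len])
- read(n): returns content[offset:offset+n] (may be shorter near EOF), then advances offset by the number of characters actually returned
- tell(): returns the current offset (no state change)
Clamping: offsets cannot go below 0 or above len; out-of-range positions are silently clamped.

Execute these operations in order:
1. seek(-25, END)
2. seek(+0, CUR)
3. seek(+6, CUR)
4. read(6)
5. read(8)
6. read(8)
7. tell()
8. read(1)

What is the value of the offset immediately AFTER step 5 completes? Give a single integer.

After 1 (seek(-25, END)): offset=1
After 2 (seek(+0, CUR)): offset=1
After 3 (seek(+6, CUR)): offset=7
After 4 (read(6)): returned 'ZP7NPR', offset=13
After 5 (read(8)): returned 'HED76AIU', offset=21

Answer: 21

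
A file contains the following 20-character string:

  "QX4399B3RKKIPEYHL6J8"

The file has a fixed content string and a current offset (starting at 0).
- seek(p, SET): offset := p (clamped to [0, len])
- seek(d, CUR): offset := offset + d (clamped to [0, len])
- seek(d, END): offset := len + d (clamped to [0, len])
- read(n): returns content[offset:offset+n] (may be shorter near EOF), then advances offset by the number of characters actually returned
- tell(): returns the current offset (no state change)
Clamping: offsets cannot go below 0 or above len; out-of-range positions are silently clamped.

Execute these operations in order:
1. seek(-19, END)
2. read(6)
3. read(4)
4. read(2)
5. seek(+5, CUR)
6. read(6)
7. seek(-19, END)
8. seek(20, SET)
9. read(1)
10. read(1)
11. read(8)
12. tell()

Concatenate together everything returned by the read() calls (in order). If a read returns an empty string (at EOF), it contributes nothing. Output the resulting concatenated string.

Answer: X4399B3RKKIPJ8

Derivation:
After 1 (seek(-19, END)): offset=1
After 2 (read(6)): returned 'X4399B', offset=7
After 3 (read(4)): returned '3RKK', offset=11
After 4 (read(2)): returned 'IP', offset=13
After 5 (seek(+5, CUR)): offset=18
After 6 (read(6)): returned 'J8', offset=20
After 7 (seek(-19, END)): offset=1
After 8 (seek(20, SET)): offset=20
After 9 (read(1)): returned '', offset=20
After 10 (read(1)): returned '', offset=20
After 11 (read(8)): returned '', offset=20
After 12 (tell()): offset=20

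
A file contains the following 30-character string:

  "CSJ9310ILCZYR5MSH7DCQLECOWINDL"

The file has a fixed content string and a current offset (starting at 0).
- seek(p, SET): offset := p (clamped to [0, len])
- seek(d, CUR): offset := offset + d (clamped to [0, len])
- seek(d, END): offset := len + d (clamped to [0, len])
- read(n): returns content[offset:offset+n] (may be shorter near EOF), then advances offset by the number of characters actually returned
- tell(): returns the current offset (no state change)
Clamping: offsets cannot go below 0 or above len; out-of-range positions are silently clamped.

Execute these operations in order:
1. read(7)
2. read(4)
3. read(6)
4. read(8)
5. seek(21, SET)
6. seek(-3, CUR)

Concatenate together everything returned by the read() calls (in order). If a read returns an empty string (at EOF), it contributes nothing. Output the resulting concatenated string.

Answer: CSJ9310ILCZYR5MSH7DCQLECO

Derivation:
After 1 (read(7)): returned 'CSJ9310', offset=7
After 2 (read(4)): returned 'ILCZ', offset=11
After 3 (read(6)): returned 'YR5MSH', offset=17
After 4 (read(8)): returned '7DCQLECO', offset=25
After 5 (seek(21, SET)): offset=21
After 6 (seek(-3, CUR)): offset=18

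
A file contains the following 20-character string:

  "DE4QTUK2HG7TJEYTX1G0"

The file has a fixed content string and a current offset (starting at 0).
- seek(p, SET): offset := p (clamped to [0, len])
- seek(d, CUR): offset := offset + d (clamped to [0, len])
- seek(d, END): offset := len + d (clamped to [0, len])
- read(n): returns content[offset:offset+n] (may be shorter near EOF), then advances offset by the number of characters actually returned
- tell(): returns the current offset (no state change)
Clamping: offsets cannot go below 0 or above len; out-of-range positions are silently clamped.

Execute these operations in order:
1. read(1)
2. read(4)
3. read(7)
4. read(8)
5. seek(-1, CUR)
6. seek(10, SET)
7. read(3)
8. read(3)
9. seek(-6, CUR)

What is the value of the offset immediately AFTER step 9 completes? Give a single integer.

After 1 (read(1)): returned 'D', offset=1
After 2 (read(4)): returned 'E4QT', offset=5
After 3 (read(7)): returned 'UK2HG7T', offset=12
After 4 (read(8)): returned 'JEYTX1G0', offset=20
After 5 (seek(-1, CUR)): offset=19
After 6 (seek(10, SET)): offset=10
After 7 (read(3)): returned '7TJ', offset=13
After 8 (read(3)): returned 'EYT', offset=16
After 9 (seek(-6, CUR)): offset=10

Answer: 10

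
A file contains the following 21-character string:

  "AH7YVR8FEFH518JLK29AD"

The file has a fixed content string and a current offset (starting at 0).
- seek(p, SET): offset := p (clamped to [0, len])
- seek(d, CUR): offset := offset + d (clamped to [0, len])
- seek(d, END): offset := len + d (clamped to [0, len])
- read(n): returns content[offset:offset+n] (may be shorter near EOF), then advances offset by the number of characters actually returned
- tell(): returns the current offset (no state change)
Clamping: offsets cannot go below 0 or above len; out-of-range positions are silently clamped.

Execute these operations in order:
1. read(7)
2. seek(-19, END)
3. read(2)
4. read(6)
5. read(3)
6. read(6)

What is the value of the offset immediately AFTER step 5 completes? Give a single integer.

After 1 (read(7)): returned 'AH7YVR8', offset=7
After 2 (seek(-19, END)): offset=2
After 3 (read(2)): returned '7Y', offset=4
After 4 (read(6)): returned 'VR8FEF', offset=10
After 5 (read(3)): returned 'H51', offset=13

Answer: 13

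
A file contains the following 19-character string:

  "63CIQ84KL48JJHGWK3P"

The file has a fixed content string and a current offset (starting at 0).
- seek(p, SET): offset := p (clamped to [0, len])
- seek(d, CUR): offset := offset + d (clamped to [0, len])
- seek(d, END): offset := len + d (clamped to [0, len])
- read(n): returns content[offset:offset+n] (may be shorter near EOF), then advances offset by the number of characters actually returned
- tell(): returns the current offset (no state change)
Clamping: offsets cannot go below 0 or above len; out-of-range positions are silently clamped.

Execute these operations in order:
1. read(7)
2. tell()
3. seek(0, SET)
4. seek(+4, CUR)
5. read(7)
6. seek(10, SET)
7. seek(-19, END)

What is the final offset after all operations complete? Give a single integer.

After 1 (read(7)): returned '63CIQ84', offset=7
After 2 (tell()): offset=7
After 3 (seek(0, SET)): offset=0
After 4 (seek(+4, CUR)): offset=4
After 5 (read(7)): returned 'Q84KL48', offset=11
After 6 (seek(10, SET)): offset=10
After 7 (seek(-19, END)): offset=0

Answer: 0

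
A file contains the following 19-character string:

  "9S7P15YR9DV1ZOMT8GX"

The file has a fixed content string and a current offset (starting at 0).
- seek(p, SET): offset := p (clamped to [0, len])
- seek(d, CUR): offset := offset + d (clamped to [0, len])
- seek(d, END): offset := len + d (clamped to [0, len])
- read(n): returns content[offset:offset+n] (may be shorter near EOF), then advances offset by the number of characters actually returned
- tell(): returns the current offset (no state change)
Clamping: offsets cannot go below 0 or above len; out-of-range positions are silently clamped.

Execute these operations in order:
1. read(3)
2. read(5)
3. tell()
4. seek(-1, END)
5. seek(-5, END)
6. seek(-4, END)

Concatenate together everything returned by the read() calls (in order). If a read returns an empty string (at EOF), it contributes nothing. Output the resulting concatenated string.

Answer: 9S7P15YR

Derivation:
After 1 (read(3)): returned '9S7', offset=3
After 2 (read(5)): returned 'P15YR', offset=8
After 3 (tell()): offset=8
After 4 (seek(-1, END)): offset=18
After 5 (seek(-5, END)): offset=14
After 6 (seek(-4, END)): offset=15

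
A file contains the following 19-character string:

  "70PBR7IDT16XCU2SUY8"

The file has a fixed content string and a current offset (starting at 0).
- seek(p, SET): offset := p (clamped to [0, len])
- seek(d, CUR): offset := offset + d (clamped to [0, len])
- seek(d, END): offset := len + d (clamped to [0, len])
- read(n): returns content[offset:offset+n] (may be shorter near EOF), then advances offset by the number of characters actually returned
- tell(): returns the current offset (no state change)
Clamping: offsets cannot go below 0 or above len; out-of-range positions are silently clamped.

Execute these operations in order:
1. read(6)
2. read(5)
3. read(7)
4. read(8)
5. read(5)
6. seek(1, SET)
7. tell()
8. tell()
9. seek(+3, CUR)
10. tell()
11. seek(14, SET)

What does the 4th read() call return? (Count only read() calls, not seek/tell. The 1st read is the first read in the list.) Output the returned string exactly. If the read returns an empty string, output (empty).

After 1 (read(6)): returned '70PBR7', offset=6
After 2 (read(5)): returned 'IDT16', offset=11
After 3 (read(7)): returned 'XCU2SUY', offset=18
After 4 (read(8)): returned '8', offset=19
After 5 (read(5)): returned '', offset=19
After 6 (seek(1, SET)): offset=1
After 7 (tell()): offset=1
After 8 (tell()): offset=1
After 9 (seek(+3, CUR)): offset=4
After 10 (tell()): offset=4
After 11 (seek(14, SET)): offset=14

Answer: 8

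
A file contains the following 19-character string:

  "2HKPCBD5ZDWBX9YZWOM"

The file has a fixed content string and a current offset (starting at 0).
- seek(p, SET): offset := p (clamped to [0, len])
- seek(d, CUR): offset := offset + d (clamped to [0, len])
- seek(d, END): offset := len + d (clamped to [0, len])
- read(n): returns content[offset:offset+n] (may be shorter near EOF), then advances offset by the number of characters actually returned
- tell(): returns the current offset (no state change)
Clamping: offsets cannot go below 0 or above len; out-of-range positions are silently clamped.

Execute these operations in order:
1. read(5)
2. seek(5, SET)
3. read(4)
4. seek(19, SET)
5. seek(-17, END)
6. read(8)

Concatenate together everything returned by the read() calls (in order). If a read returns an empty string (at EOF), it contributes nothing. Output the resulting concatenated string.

After 1 (read(5)): returned '2HKPC', offset=5
After 2 (seek(5, SET)): offset=5
After 3 (read(4)): returned 'BD5Z', offset=9
After 4 (seek(19, SET)): offset=19
After 5 (seek(-17, END)): offset=2
After 6 (read(8)): returned 'KPCBD5ZD', offset=10

Answer: 2HKPCBD5ZKPCBD5ZD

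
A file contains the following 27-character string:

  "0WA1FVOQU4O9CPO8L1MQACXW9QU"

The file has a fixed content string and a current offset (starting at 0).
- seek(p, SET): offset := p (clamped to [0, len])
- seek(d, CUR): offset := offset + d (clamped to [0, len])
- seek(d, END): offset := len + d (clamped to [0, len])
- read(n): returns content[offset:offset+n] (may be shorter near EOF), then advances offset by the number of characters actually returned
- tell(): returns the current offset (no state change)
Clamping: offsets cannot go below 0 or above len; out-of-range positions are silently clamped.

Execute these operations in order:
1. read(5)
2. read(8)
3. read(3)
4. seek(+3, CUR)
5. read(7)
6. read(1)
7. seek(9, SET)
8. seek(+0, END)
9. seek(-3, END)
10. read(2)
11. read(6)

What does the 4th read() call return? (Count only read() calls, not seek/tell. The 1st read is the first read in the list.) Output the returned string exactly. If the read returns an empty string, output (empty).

After 1 (read(5)): returned '0WA1F', offset=5
After 2 (read(8)): returned 'VOQU4O9C', offset=13
After 3 (read(3)): returned 'PO8', offset=16
After 4 (seek(+3, CUR)): offset=19
After 5 (read(7)): returned 'QACXW9Q', offset=26
After 6 (read(1)): returned 'U', offset=27
After 7 (seek(9, SET)): offset=9
After 8 (seek(+0, END)): offset=27
After 9 (seek(-3, END)): offset=24
After 10 (read(2)): returned '9Q', offset=26
After 11 (read(6)): returned 'U', offset=27

Answer: QACXW9Q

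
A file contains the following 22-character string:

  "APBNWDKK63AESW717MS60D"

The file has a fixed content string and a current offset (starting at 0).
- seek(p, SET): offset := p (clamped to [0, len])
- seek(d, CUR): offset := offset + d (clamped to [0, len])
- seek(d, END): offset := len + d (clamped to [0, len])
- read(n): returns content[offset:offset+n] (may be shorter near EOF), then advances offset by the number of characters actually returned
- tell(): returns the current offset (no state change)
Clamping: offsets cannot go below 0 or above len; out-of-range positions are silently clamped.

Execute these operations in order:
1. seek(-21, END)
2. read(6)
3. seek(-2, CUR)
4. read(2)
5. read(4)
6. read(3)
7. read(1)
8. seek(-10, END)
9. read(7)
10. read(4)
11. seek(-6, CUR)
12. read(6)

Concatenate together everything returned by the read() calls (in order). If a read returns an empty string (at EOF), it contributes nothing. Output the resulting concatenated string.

After 1 (seek(-21, END)): offset=1
After 2 (read(6)): returned 'PBNWDK', offset=7
After 3 (seek(-2, CUR)): offset=5
After 4 (read(2)): returned 'DK', offset=7
After 5 (read(4)): returned 'K63A', offset=11
After 6 (read(3)): returned 'ESW', offset=14
After 7 (read(1)): returned '7', offset=15
After 8 (seek(-10, END)): offset=12
After 9 (read(7)): returned 'SW717MS', offset=19
After 10 (read(4)): returned '60D', offset=22
After 11 (seek(-6, CUR)): offset=16
After 12 (read(6)): returned '7MS60D', offset=22

Answer: PBNWDKDKK63AESW7SW717MS60D7MS60D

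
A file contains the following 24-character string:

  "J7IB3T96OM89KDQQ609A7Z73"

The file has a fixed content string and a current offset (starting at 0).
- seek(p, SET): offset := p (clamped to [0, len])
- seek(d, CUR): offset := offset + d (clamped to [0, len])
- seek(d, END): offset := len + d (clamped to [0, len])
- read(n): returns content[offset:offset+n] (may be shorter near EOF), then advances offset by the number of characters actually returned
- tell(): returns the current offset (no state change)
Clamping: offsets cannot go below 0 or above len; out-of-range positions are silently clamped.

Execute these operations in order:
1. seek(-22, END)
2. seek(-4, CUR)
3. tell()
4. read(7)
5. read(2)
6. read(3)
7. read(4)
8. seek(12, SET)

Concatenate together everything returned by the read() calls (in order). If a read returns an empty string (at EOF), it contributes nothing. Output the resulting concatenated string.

Answer: J7IB3T96OM89KDQQ

Derivation:
After 1 (seek(-22, END)): offset=2
After 2 (seek(-4, CUR)): offset=0
After 3 (tell()): offset=0
After 4 (read(7)): returned 'J7IB3T9', offset=7
After 5 (read(2)): returned '6O', offset=9
After 6 (read(3)): returned 'M89', offset=12
After 7 (read(4)): returned 'KDQQ', offset=16
After 8 (seek(12, SET)): offset=12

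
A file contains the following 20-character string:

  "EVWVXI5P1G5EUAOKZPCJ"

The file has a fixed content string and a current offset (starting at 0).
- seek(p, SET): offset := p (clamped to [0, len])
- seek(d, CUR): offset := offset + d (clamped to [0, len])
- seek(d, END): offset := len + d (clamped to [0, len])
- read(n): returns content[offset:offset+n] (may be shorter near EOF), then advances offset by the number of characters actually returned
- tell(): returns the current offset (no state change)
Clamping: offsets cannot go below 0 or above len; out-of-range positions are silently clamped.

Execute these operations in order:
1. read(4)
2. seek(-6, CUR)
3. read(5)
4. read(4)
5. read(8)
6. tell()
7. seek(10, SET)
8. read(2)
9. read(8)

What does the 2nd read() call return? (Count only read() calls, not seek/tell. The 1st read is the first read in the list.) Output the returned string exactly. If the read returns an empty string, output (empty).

After 1 (read(4)): returned 'EVWV', offset=4
After 2 (seek(-6, CUR)): offset=0
After 3 (read(5)): returned 'EVWVX', offset=5
After 4 (read(4)): returned 'I5P1', offset=9
After 5 (read(8)): returned 'G5EUAOKZ', offset=17
After 6 (tell()): offset=17
After 7 (seek(10, SET)): offset=10
After 8 (read(2)): returned '5E', offset=12
After 9 (read(8)): returned 'UAOKZPCJ', offset=20

Answer: EVWVX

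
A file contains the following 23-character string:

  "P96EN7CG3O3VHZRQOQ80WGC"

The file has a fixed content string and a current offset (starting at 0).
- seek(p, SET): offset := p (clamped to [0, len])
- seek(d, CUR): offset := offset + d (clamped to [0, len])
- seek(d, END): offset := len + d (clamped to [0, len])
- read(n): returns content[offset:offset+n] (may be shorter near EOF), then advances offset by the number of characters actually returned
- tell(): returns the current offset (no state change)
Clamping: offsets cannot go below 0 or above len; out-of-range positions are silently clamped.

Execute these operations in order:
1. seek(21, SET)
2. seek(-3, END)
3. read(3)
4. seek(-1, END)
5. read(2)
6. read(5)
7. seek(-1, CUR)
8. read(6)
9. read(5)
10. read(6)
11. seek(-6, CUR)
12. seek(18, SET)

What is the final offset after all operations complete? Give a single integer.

Answer: 18

Derivation:
After 1 (seek(21, SET)): offset=21
After 2 (seek(-3, END)): offset=20
After 3 (read(3)): returned 'WGC', offset=23
After 4 (seek(-1, END)): offset=22
After 5 (read(2)): returned 'C', offset=23
After 6 (read(5)): returned '', offset=23
After 7 (seek(-1, CUR)): offset=22
After 8 (read(6)): returned 'C', offset=23
After 9 (read(5)): returned '', offset=23
After 10 (read(6)): returned '', offset=23
After 11 (seek(-6, CUR)): offset=17
After 12 (seek(18, SET)): offset=18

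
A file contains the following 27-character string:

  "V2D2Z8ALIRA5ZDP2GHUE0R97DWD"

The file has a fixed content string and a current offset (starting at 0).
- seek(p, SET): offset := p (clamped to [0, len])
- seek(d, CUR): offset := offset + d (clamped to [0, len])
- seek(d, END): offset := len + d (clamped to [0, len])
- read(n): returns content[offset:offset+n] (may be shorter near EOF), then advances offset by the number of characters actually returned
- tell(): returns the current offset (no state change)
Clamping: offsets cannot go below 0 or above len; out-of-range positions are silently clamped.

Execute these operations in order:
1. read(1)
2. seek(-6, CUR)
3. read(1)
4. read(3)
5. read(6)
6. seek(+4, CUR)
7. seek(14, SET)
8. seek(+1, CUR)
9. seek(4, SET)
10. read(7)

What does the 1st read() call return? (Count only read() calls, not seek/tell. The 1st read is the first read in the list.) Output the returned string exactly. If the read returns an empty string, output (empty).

Answer: V

Derivation:
After 1 (read(1)): returned 'V', offset=1
After 2 (seek(-6, CUR)): offset=0
After 3 (read(1)): returned 'V', offset=1
After 4 (read(3)): returned '2D2', offset=4
After 5 (read(6)): returned 'Z8ALIR', offset=10
After 6 (seek(+4, CUR)): offset=14
After 7 (seek(14, SET)): offset=14
After 8 (seek(+1, CUR)): offset=15
After 9 (seek(4, SET)): offset=4
After 10 (read(7)): returned 'Z8ALIRA', offset=11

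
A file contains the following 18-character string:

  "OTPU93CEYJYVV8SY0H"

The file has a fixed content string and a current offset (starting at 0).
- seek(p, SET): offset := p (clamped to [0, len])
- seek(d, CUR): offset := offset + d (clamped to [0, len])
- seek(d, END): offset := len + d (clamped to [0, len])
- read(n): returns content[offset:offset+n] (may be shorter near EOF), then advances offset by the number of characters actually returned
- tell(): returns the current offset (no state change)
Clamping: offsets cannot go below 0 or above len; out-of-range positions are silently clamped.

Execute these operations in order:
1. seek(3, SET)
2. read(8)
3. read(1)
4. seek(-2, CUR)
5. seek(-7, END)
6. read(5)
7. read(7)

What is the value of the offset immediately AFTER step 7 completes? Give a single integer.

Answer: 18

Derivation:
After 1 (seek(3, SET)): offset=3
After 2 (read(8)): returned 'U93CEYJY', offset=11
After 3 (read(1)): returned 'V', offset=12
After 4 (seek(-2, CUR)): offset=10
After 5 (seek(-7, END)): offset=11
After 6 (read(5)): returned 'VV8SY', offset=16
After 7 (read(7)): returned '0H', offset=18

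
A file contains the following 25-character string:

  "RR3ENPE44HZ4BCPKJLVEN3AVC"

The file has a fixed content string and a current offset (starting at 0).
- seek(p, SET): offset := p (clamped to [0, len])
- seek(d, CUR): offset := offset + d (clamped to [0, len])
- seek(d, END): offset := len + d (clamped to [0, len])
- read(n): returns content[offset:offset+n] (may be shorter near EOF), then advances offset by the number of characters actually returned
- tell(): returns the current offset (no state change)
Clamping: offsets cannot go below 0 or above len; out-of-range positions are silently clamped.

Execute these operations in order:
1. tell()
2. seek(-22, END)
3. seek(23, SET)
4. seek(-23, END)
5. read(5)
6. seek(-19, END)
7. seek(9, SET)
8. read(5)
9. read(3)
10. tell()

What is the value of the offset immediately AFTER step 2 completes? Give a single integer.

After 1 (tell()): offset=0
After 2 (seek(-22, END)): offset=3

Answer: 3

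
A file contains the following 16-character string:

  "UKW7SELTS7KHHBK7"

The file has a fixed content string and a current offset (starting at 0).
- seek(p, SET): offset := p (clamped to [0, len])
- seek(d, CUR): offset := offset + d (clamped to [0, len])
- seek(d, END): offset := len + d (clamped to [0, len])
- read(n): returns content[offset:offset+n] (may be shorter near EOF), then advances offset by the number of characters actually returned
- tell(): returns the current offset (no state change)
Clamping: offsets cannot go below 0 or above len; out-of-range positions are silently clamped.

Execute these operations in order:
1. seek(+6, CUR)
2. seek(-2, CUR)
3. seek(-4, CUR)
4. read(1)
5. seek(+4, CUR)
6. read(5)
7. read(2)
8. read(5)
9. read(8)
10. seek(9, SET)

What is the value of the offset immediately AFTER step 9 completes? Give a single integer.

Answer: 16

Derivation:
After 1 (seek(+6, CUR)): offset=6
After 2 (seek(-2, CUR)): offset=4
After 3 (seek(-4, CUR)): offset=0
After 4 (read(1)): returned 'U', offset=1
After 5 (seek(+4, CUR)): offset=5
After 6 (read(5)): returned 'ELTS7', offset=10
After 7 (read(2)): returned 'KH', offset=12
After 8 (read(5)): returned 'HBK7', offset=16
After 9 (read(8)): returned '', offset=16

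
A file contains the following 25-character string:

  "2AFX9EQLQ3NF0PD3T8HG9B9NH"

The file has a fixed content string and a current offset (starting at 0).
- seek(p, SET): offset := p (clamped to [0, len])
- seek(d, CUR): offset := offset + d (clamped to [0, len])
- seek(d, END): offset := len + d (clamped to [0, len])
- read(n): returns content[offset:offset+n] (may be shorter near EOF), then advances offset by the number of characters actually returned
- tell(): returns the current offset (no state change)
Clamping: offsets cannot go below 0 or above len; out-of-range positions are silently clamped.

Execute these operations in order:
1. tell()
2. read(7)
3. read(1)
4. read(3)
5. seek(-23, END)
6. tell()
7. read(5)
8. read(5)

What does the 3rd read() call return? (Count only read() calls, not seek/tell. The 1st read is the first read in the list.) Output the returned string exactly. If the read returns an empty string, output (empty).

After 1 (tell()): offset=0
After 2 (read(7)): returned '2AFX9EQ', offset=7
After 3 (read(1)): returned 'L', offset=8
After 4 (read(3)): returned 'Q3N', offset=11
After 5 (seek(-23, END)): offset=2
After 6 (tell()): offset=2
After 7 (read(5)): returned 'FX9EQ', offset=7
After 8 (read(5)): returned 'LQ3NF', offset=12

Answer: Q3N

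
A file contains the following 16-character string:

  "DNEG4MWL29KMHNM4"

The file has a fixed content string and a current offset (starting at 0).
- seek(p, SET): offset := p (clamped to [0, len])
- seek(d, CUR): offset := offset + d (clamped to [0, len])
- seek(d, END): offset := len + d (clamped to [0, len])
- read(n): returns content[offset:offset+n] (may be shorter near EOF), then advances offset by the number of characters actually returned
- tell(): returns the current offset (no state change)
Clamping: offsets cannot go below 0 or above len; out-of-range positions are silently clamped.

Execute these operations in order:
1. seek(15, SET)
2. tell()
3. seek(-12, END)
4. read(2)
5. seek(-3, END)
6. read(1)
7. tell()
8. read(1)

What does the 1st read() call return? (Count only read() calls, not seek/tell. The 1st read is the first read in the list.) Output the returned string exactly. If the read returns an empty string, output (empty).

After 1 (seek(15, SET)): offset=15
After 2 (tell()): offset=15
After 3 (seek(-12, END)): offset=4
After 4 (read(2)): returned '4M', offset=6
After 5 (seek(-3, END)): offset=13
After 6 (read(1)): returned 'N', offset=14
After 7 (tell()): offset=14
After 8 (read(1)): returned 'M', offset=15

Answer: 4M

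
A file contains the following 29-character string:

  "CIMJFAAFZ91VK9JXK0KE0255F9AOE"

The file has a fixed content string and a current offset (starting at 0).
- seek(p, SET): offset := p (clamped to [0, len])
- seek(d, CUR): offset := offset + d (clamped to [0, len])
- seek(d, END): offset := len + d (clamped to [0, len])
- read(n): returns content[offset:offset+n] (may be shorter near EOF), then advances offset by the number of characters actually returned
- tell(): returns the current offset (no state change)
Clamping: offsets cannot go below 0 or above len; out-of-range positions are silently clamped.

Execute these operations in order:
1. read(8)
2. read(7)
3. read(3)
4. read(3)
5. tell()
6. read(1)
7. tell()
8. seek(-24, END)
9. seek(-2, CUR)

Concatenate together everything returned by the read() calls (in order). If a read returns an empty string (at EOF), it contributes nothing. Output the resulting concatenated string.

Answer: CIMJFAAFZ91VK9JXK0KE02

Derivation:
After 1 (read(8)): returned 'CIMJFAAF', offset=8
After 2 (read(7)): returned 'Z91VK9J', offset=15
After 3 (read(3)): returned 'XK0', offset=18
After 4 (read(3)): returned 'KE0', offset=21
After 5 (tell()): offset=21
After 6 (read(1)): returned '2', offset=22
After 7 (tell()): offset=22
After 8 (seek(-24, END)): offset=5
After 9 (seek(-2, CUR)): offset=3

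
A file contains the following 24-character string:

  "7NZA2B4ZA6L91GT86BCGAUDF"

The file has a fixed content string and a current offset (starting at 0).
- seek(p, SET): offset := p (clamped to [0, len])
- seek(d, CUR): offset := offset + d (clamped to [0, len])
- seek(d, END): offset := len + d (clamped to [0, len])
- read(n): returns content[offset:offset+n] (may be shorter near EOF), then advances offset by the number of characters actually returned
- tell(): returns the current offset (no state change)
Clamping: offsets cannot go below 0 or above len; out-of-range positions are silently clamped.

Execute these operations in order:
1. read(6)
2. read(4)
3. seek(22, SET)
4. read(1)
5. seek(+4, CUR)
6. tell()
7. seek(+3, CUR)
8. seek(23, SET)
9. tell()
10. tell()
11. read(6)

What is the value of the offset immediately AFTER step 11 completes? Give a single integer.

After 1 (read(6)): returned '7NZA2B', offset=6
After 2 (read(4)): returned '4ZA6', offset=10
After 3 (seek(22, SET)): offset=22
After 4 (read(1)): returned 'D', offset=23
After 5 (seek(+4, CUR)): offset=24
After 6 (tell()): offset=24
After 7 (seek(+3, CUR)): offset=24
After 8 (seek(23, SET)): offset=23
After 9 (tell()): offset=23
After 10 (tell()): offset=23
After 11 (read(6)): returned 'F', offset=24

Answer: 24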